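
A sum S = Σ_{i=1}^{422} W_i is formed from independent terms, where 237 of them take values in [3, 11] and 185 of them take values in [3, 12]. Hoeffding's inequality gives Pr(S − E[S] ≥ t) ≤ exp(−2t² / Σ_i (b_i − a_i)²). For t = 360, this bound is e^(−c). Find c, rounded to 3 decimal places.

Σ(b_i − a_i)² = 237·8² + 185·9² = 30153.
c = 2t² / 30153 = 2·360² / 30153 = 8.5962.

8.596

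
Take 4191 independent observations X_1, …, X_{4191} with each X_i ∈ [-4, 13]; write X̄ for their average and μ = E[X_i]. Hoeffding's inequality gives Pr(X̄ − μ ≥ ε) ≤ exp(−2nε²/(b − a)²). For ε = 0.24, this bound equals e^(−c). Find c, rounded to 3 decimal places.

c = 2nε²/(b − a)² = 2·4191·0.24² / 17² = 1.6706.

1.671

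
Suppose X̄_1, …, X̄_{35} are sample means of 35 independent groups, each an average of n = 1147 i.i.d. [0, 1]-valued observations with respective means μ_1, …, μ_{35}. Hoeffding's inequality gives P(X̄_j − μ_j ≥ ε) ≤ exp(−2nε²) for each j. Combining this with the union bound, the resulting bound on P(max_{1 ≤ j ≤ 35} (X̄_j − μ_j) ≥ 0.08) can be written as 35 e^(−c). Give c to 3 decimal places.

14.682

Union bound over the 35 events: P(max_{1 ≤ j ≤ 35} (X̄_j − μ_j) ≥ 0.08) ≤ 35·exp(−2nε²) = 35 exp(−2·1147·0.08²).
So c = 2·1147·0.08² = 14.6816.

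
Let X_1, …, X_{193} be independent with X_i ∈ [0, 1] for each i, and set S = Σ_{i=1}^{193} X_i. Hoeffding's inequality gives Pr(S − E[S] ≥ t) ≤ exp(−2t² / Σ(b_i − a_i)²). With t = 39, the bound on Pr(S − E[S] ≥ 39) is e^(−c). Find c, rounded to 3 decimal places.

15.762

Σ(b_i − a_i)² = 193·(1)² = 193.
c = 2t²/193 = 2·39²/193 = 15.7617.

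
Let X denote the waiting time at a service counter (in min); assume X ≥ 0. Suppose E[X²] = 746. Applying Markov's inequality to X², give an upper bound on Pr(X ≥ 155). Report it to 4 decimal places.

0.0311

Since X ≥ 0, the event {X ≥ 155} is the same as {X² ≥ 24025}.
Markov's inequality applied to X² gives Pr(X² ≥ 24025) ≤ E[X²]/24025 = 746/24025 = 0.0311.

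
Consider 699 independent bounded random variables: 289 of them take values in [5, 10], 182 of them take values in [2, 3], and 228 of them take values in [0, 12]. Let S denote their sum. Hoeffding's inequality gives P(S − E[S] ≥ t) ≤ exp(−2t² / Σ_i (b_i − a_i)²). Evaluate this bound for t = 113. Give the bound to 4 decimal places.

Σ(b_i − a_i)² = 289·5² + 182·1² + 228·12² = 40239.
Exponent = 2·113² / 40239 = 0.63466.
Bound = exp(−0.63466) = 0.53012.

0.5301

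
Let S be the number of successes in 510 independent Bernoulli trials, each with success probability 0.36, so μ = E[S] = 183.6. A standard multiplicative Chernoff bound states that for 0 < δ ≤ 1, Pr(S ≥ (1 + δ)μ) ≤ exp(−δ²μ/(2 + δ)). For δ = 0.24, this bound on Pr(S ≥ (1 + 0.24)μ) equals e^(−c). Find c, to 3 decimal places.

4.721

c = δ²μ/(2 + δ) = 0.24²·183.6/(2 + 0.24) = 4.7211.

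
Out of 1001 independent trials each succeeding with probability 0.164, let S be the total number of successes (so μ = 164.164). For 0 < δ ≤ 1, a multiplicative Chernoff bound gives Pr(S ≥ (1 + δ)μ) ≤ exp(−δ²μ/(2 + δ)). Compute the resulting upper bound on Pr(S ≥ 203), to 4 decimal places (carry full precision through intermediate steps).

Write 203 = (1 + δ)μ, so δ = 203/164.164 − 1 = 0.2365683…
Then the exponent is δ²μ/(2 + δ) = (203 − μ)² / (μ·(2 + δ)) = 4.107796.
Bound = exp(−4.107796) = 0.01644.

0.0164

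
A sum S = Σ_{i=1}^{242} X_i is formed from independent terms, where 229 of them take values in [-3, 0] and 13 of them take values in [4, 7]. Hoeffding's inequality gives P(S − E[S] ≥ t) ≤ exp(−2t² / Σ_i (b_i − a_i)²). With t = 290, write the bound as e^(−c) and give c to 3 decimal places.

77.227

Σ(b_i − a_i)² = 229·3² + 13·3² = 2178.
c = 2t² / 2178 = 2·290² / 2178 = 77.2268.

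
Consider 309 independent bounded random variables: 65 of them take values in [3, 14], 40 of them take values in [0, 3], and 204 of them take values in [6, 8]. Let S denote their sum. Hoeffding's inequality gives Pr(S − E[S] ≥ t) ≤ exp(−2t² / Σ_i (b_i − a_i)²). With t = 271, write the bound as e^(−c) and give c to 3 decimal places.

Σ(b_i − a_i)² = 65·11² + 40·3² + 204·2² = 9041.
c = 2t² / 9041 = 2·271² / 9041 = 16.2462.

16.246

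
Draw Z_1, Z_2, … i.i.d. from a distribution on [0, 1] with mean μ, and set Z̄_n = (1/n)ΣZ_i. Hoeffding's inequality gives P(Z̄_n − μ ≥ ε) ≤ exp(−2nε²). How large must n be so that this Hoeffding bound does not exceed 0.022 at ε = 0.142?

Require exp(−2nε²) ≤ 0.022, i.e. 2nε² ≥ ln(1/0.022) = 3.816713.
So n ≥ 3.816713 / (2·0.142²) = 94.642.
The smallest integer n is 95.

95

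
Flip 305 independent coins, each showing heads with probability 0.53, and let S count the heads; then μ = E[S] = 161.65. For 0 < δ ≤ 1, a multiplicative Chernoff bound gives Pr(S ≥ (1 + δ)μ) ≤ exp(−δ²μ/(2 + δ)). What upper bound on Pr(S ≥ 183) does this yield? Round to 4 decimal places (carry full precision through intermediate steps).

Write 183 = (1 + δ)μ, so δ = 183/161.65 − 1 = 0.1320755…
Then the exponent is δ²μ/(2 + δ) = (183 − μ)² / (μ·(2 + δ)) = 1.322566.
Bound = exp(−1.322566) = 0.26645.

0.2665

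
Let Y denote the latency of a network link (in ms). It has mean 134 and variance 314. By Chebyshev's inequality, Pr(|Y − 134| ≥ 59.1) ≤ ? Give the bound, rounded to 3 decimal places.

Chebyshev: Pr(|Y − μ| ≥ t) ≤ Var(Y)/t².
Bound = 314 / 3492.81 = 0.0899.

0.090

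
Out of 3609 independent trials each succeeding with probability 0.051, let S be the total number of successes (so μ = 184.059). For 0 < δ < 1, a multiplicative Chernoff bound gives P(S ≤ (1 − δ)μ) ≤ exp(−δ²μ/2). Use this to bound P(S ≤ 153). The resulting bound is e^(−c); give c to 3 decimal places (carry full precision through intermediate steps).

Write 153 = (1 − δ)μ, so δ = 1 − 153/184.059 = 0.1687448…
Then the exponent is δ²μ/2 = (μ − 153)²/(2μ) = 2.620522.

2.621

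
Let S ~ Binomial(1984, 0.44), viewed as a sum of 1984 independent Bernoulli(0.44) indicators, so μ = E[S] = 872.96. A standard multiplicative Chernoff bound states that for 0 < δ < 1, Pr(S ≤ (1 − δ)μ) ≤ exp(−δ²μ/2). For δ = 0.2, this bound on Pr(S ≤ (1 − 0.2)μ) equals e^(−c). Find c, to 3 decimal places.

17.459

c = δ²μ/2 = 0.2²·872.96/2 = 17.4592.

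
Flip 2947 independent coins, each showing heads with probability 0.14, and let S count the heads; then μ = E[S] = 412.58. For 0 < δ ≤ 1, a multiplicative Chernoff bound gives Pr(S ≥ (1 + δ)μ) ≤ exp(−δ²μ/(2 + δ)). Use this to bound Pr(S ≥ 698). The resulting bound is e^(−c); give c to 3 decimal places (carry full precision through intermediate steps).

Write 698 = (1 + δ)μ, so δ = 698/412.58 − 1 = 0.6917931…
Then the exponent is δ²μ/(2 + δ) = (698 − μ)² / (μ·(2 + δ)) = 73.353182.

73.353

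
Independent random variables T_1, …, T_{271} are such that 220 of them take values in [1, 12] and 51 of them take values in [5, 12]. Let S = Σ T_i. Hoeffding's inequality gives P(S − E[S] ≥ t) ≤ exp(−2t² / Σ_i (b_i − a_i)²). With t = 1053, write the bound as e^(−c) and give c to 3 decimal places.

Σ(b_i − a_i)² = 220·11² + 51·7² = 29119.
c = 2t² / 29119 = 2·1053² / 29119 = 76.1571.

76.157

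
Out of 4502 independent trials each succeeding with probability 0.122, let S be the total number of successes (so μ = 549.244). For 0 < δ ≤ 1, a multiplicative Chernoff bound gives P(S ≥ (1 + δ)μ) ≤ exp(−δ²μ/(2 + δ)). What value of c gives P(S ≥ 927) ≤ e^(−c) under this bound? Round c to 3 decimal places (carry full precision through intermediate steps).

Write 927 = (1 + δ)μ, so δ = 927/549.244 − 1 = 0.6877745…
Then the exponent is δ²μ/(2 + δ) = (927 − μ)² / (μ·(2 + δ)) = 96.663963.

96.664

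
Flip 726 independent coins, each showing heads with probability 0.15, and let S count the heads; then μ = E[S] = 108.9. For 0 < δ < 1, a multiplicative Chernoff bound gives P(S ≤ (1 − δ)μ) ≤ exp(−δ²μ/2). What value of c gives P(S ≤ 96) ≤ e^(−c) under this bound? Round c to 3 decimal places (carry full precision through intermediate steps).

Write 96 = (1 − δ)μ, so δ = 1 − 96/108.9 = 0.1184573…
Then the exponent is δ²μ/2 = (μ − 96)²/(2μ) = 0.764050.

0.764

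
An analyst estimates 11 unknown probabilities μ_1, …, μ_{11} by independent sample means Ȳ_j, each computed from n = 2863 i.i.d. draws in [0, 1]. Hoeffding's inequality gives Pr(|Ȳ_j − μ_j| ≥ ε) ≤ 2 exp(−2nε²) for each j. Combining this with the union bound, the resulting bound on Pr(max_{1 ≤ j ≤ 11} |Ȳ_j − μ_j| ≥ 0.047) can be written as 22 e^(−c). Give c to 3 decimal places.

12.649

Union bound over the 11 events: Pr(max_{1 ≤ j ≤ 11} |Ȳ_j − μ_j| ≥ 0.047) ≤ 11·2·exp(−2nε²) = 22 exp(−2·2863·0.047²).
So c = 2·2863·0.047² = 12.6487.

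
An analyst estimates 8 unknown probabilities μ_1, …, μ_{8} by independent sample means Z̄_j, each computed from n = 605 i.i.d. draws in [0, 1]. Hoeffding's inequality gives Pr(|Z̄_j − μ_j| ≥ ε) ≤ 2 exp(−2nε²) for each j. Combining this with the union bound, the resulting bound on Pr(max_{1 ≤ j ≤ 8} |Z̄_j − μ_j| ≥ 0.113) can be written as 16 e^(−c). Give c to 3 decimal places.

15.450

Union bound over the 8 events: Pr(max_{1 ≤ j ≤ 8} |Z̄_j − μ_j| ≥ 0.113) ≤ 8·2·exp(−2nε²) = 16 exp(−2·605·0.113²).
So c = 2·605·0.113² = 15.4505.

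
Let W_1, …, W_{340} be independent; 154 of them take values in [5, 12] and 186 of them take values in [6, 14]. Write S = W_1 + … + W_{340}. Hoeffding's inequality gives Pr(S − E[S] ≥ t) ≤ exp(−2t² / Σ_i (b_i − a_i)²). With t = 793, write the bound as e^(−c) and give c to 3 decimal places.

Σ(b_i − a_i)² = 154·7² + 186·8² = 19450.
c = 2t² / 19450 = 2·793² / 19450 = 64.6631.

64.663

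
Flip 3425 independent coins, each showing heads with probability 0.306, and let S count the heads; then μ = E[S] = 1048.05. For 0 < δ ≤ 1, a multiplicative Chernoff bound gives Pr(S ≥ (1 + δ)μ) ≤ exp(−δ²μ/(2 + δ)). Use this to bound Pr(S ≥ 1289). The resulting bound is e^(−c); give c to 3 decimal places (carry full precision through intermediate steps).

24.842

Write 1289 = (1 + δ)μ, so δ = 1289/1048.05 − 1 = 0.2299032…
Then the exponent is δ²μ/(2 + δ) = (1289 − μ)² / (μ·(2 + δ)) = 24.841960.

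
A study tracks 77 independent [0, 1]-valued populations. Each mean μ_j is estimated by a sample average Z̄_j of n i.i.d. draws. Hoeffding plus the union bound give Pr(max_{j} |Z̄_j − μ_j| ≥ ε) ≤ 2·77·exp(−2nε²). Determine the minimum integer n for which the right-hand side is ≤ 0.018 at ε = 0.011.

37415

Need 2·77·exp(−2nε²) ≤ 0.018, i.e. exp(−2nε²) ≤ 0.018/154.
So 2nε² ≥ ln(154/0.018) = 9.054336.
Hence n ≥ 9.054336/(2·0.011²) = 37414.612.
The smallest integer n is 37415.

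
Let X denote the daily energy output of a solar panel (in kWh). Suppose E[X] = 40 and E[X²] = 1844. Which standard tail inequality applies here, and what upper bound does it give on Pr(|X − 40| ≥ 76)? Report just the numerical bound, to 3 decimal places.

0.042

The first two moments determine the variance, so Chebyshev's inequality is the sharpest standard bound available.
Var(X) = E[X²] − (E[X])² = 1844 − 1600 = 244.
Chebyshev's inequality: Pr(|X − μ| ≥ t) ≤ Var(X)/t² = 244/5776 = 0.0422.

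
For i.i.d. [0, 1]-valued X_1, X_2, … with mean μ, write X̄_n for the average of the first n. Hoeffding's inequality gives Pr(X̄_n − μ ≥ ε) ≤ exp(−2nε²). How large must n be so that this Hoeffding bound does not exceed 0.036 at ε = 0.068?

Require exp(−2nε²) ≤ 0.036, i.e. 2nε² ≥ ln(1/0.036) = 3.324236.
So n ≥ 3.324236 / (2·0.068²) = 359.455.
The smallest integer n is 360.

360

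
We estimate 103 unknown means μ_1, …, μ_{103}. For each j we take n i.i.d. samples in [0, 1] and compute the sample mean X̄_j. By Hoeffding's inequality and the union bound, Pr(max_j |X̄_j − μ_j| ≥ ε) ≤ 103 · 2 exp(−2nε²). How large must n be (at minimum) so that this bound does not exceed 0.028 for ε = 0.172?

Need 2·103·exp(−2nε²) ≤ 0.028, i.e. exp(−2nε²) ≤ 0.028/206.
So 2nε² ≥ ln(206/0.028) = 8.903427.
Hence n ≥ 8.903427/(2·0.172²) = 150.477.
The smallest integer n is 151.

151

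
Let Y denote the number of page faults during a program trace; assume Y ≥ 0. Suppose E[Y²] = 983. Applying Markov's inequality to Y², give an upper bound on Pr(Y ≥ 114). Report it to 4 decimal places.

Since Y ≥ 0, the event {Y ≥ 114} is the same as {Y² ≥ 12996}.
Markov's inequality applied to Y² gives Pr(Y² ≥ 12996) ≤ E[Y²]/12996 = 983/12996 = 0.0756.

0.0756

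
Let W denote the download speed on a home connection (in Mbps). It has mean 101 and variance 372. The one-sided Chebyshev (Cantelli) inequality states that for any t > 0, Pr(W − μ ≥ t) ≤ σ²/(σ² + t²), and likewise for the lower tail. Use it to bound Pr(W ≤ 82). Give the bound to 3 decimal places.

0.508

Here σ² = 372 and t = 19, so σ² + t² = 733.
Cantelli's bound: 372/733 = 0.5075.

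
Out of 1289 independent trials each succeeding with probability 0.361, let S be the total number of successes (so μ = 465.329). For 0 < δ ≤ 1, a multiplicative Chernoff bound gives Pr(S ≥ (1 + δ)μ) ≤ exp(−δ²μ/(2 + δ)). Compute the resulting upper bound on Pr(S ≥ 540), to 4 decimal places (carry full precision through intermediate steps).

0.0039

Write 540 = (1 + δ)μ, so δ = 540/465.329 − 1 = 0.1604693…
Then the exponent is δ²μ/(2 + δ) = (540 − μ)² / (μ·(2 + δ)) = 5.546203.
Bound = exp(−5.546203) = 0.00390.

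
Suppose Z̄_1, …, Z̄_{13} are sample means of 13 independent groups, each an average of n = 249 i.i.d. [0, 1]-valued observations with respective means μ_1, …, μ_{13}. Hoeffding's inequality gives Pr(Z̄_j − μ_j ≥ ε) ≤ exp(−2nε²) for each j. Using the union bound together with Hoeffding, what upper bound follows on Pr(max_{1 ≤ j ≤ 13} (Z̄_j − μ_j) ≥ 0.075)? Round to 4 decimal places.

0.7895

Per-experiment Hoeffding bound: exp(−2·249·0.075²) = exp(−2.80125) = 0.060734.
Union bound over 13 events: 13·0.060734 = 0.78954.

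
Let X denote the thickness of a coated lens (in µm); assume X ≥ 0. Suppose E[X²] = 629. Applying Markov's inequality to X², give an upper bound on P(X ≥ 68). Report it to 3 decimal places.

Since X ≥ 0, the event {X ≥ 68} is the same as {X² ≥ 4624}.
Markov's inequality applied to X² gives P(X² ≥ 4624) ≤ E[X²]/4624 = 629/4624 = 0.1360.

0.136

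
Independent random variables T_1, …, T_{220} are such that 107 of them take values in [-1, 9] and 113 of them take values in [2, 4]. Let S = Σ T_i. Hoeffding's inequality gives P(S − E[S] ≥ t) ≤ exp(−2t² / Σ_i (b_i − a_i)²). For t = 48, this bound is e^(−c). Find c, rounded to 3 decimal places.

Σ(b_i − a_i)² = 107·10² + 113·2² = 11152.
c = 2t² / 11152 = 2·48² / 11152 = 0.4132.

0.413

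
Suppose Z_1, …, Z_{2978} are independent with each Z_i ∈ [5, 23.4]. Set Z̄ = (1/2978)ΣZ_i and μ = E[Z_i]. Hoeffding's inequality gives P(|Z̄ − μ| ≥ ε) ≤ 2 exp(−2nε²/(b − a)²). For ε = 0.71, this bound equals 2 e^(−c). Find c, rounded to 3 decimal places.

c = 2nε²/(b − a)² = 2·2978·0.71² / 18.4² = 8.8682.

8.868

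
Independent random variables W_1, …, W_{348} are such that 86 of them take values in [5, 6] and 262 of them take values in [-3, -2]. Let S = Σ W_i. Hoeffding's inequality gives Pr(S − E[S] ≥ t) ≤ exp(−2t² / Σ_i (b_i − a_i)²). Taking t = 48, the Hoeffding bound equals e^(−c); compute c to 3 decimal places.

Σ(b_i − a_i)² = 86·1² + 262·1² = 348.
c = 2t² / 348 = 2·48² / 348 = 13.2414.

13.241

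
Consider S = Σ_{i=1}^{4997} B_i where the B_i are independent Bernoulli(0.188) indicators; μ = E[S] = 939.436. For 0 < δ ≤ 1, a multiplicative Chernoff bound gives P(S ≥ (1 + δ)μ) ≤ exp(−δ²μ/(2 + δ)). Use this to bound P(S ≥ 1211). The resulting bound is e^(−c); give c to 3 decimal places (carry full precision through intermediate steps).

34.294

Write 1211 = (1 + δ)μ, so δ = 1211/939.436 − 1 = 0.2890713…
Then the exponent is δ²μ/(2 + δ) = (1211 − μ)² / (μ·(2 + δ)) = 34.293979.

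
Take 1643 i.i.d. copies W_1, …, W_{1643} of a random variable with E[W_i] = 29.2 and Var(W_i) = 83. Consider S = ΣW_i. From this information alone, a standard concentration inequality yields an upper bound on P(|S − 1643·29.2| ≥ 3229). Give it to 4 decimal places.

With mean and variance of each term known, Chebyshev's inequality bounds the deviation of the sum (or sample mean).
Var(S) = n·Var(W_i) = 1643·83 = 136369.
Chebyshev: P(|S − 1643·29.2| ≥ 3229) ≤ Var(S)/3229² = 136369/10426441 = 0.0131.

0.0131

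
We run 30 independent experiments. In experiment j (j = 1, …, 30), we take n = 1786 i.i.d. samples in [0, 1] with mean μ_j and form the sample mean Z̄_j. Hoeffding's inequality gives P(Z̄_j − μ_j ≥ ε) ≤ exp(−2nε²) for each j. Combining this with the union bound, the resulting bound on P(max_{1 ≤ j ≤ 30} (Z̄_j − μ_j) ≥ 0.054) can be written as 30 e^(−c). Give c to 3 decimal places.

Union bound over the 30 events: P(max_{1 ≤ j ≤ 30} (Z̄_j − μ_j) ≥ 0.054) ≤ 30·exp(−2nε²) = 30 exp(−2·1786·0.054²).
So c = 2·1786·0.054² = 10.4160.

10.416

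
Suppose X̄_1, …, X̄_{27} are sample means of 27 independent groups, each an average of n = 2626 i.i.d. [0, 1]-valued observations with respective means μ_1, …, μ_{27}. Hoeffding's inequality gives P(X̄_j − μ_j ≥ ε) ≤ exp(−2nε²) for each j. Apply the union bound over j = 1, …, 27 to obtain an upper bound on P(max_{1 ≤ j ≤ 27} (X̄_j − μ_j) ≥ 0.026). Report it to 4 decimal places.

Per-experiment Hoeffding bound: exp(−2·2626·0.026²) = exp(−3.55035) = 0.028715.
Union bound over 27 events: 27·0.028715 = 0.77529.

0.7753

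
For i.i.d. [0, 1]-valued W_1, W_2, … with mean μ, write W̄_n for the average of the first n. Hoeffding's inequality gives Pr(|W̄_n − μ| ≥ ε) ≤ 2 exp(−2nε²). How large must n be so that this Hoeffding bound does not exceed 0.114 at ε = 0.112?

Require 2·exp(−2nε²) ≤ 0.114, i.e. 2nε² ≥ ln(2/0.114) = 2.864704.
So n ≥ 2.864704 / (2·0.112²) = 114.186.
The smallest integer n is 115.

115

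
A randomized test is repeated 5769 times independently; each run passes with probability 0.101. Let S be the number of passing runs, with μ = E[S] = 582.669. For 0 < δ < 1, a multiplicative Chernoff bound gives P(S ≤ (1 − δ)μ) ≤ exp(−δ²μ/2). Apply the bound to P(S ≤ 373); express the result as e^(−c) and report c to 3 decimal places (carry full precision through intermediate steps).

Write 373 = (1 − δ)μ, so δ = 1 − 373/582.669 = 0.3598424…
Then the exponent is δ²μ/2 = (μ − 373)²/(2μ) = 37.723896.

37.724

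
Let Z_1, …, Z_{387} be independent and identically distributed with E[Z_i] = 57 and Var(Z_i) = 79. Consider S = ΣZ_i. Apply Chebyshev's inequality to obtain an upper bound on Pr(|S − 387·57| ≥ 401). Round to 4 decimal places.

Var(S) = n·Var(Z_i) = 387·79 = 30573.
Chebyshev: Pr(|S − 387·57| ≥ 401) ≤ Var(S)/401² = 30573/160801 = 0.1901.

0.1901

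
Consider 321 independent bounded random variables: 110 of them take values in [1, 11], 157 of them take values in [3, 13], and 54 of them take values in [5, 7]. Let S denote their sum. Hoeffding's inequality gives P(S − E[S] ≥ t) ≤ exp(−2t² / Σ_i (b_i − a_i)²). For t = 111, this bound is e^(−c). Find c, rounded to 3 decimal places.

Σ(b_i − a_i)² = 110·10² + 157·10² + 54·2² = 26916.
c = 2t² / 26916 = 2·111² / 26916 = 0.9155.

0.916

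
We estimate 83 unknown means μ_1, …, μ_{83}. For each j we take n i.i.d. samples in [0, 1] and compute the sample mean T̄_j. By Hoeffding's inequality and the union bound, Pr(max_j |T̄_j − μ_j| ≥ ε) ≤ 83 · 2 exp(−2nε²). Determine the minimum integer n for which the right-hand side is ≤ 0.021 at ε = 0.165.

165

Need 2·83·exp(−2nε²) ≤ 0.021, i.e. exp(−2nε²) ≤ 0.021/166.
So 2nε² ≥ ln(166/0.021) = 8.975221.
Hence n ≥ 8.975221/(2·0.165²) = 164.834.
The smallest integer n is 165.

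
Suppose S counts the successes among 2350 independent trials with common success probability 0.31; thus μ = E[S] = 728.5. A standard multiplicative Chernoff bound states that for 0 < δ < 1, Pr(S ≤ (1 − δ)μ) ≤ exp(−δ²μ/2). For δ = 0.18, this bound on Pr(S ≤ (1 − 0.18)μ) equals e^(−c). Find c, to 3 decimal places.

c = δ²μ/2 = 0.18²·728.5/2 = 11.8017.

11.802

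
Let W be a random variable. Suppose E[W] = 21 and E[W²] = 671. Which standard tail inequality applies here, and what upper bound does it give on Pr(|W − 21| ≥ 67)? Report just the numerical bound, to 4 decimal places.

The first two moments determine the variance, so Chebyshev's inequality is the sharpest standard bound available.
Var(W) = E[W²] − (E[W])² = 671 − 441 = 230.
Chebyshev's inequality: Pr(|W − μ| ≥ t) ≤ Var(W)/t² = 230/4489 = 0.0512.

0.0512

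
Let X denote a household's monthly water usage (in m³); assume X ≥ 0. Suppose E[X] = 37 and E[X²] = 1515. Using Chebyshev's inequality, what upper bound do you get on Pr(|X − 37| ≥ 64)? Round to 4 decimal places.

Var(X) = E[X²] − (E[X])² = 1515 − 1369 = 146.
Chebyshev's inequality: Pr(|X − μ| ≥ t) ≤ Var(X)/t² = 146/4096 = 0.0356.

0.0356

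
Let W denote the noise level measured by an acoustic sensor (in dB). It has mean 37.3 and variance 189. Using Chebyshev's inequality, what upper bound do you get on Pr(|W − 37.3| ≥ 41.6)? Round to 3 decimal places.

0.109

Chebyshev: Pr(|W − μ| ≥ t) ≤ Var(W)/t².
Bound = 189 / 1730.56 = 0.1092.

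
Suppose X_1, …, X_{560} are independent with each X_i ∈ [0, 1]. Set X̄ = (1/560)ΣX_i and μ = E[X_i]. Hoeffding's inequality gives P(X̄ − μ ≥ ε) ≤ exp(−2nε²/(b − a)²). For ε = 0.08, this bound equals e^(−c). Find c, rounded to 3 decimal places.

7.168

c = 2nε²/(b − a)² = 2·560·0.08² / 1² = 7.1680.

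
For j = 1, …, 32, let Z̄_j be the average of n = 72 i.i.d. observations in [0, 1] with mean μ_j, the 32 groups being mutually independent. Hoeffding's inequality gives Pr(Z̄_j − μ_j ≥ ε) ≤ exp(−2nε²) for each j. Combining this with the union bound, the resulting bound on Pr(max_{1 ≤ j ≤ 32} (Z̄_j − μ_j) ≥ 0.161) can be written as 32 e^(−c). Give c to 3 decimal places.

3.733

Union bound over the 32 events: Pr(max_{1 ≤ j ≤ 32} (Z̄_j − μ_j) ≥ 0.161) ≤ 32·exp(−2nε²) = 32 exp(−2·72·0.161²).
So c = 2·72·0.161² = 3.7326.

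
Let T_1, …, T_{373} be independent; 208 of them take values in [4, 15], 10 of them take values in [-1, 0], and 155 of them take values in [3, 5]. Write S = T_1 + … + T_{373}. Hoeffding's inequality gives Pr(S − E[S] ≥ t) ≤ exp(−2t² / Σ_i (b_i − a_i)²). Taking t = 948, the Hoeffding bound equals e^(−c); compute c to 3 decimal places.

69.672

Σ(b_i − a_i)² = 208·11² + 10·1² + 155·2² = 25798.
c = 2t² / 25798 = 2·948² / 25798 = 69.6724.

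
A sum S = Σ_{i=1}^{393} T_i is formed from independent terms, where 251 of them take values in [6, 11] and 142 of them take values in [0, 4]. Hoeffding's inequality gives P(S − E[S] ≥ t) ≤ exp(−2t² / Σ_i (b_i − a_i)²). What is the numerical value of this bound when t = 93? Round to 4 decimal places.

Σ(b_i − a_i)² = 251·5² + 142·4² = 8547.
Exponent = 2·93² / 8547 = 2.02387.
Bound = exp(−2.02387) = 0.13214.

0.1321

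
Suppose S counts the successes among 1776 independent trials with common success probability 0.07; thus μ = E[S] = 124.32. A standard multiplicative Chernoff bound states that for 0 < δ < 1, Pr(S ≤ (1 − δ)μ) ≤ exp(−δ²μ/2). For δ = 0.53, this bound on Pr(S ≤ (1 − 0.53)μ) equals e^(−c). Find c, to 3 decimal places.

c = δ²μ/2 = 0.53²·124.32/2 = 17.4607.

17.461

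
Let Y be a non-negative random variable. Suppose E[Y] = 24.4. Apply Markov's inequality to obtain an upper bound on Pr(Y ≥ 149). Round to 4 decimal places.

0.1638

Markov's inequality: for a non-negative random variable, Pr(Y ≥ a) ≤ E[Y]/a.
Here E[Y] = 24.4 and a = 149, so the bound is 24.4/149 = 0.1638.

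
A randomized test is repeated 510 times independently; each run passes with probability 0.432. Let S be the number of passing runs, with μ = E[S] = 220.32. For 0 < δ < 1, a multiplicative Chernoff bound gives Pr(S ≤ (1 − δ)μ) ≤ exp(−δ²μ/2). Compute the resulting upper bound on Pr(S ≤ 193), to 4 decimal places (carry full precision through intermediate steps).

0.1838

Write 193 = (1 − δ)μ, so δ = 1 − 193/220.32 = 0.1240015…
Then the exponent is δ²μ/2 = (μ − 193)²/(2μ) = 1.693860.
Bound = exp(−1.693860) = 0.18381.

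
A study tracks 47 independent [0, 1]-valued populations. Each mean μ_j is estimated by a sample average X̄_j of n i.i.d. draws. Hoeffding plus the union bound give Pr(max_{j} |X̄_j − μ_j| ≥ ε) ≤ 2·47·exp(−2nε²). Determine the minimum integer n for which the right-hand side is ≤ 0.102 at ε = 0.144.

165

Need 2·47·exp(−2nε²) ≤ 0.102, i.e. exp(−2nε²) ≤ 0.102/94.
So 2nε² ≥ ln(94/0.102) = 6.826077.
Hence n ≥ 6.826077/(2·0.144²) = 164.595.
The smallest integer n is 165.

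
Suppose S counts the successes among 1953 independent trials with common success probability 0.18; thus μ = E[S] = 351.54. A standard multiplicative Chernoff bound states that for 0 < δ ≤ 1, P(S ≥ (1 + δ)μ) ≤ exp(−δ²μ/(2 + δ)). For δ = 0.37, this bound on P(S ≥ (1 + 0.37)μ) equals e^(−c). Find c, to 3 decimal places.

c = δ²μ/(2 + δ) = 0.37²·351.54/(2 + 0.37) = 20.3063.

20.306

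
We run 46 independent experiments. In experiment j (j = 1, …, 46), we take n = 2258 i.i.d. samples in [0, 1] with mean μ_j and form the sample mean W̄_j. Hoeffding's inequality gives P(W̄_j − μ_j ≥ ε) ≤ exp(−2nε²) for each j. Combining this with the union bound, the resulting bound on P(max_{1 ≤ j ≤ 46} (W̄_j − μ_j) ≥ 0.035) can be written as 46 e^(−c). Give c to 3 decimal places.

5.532

Union bound over the 46 events: P(max_{1 ≤ j ≤ 46} (W̄_j − μ_j) ≥ 0.035) ≤ 46·exp(−2nε²) = 46 exp(−2·2258·0.035²).
So c = 2·2258·0.035² = 5.5321.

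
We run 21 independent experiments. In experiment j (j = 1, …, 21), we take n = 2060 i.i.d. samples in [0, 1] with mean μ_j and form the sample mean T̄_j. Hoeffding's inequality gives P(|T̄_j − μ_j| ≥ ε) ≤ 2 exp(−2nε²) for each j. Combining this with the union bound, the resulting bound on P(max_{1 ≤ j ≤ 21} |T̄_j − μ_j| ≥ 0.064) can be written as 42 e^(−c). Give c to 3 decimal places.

Union bound over the 21 events: P(max_{1 ≤ j ≤ 21} |T̄_j − μ_j| ≥ 0.064) ≤ 21·2·exp(−2nε²) = 42 exp(−2·2060·0.064²).
So c = 2·2060·0.064² = 16.8755.

16.876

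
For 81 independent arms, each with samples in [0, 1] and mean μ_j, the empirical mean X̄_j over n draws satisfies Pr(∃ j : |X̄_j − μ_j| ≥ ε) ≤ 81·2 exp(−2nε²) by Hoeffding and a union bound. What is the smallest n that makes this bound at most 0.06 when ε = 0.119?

Need 2·81·exp(−2nε²) ≤ 0.06, i.e. exp(−2nε²) ≤ 0.06/162.
So 2nε² ≥ ln(162/0.06) = 7.901007.
Hence n ≥ 7.901007/(2·0.119²) = 278.971.
The smallest integer n is 279.

279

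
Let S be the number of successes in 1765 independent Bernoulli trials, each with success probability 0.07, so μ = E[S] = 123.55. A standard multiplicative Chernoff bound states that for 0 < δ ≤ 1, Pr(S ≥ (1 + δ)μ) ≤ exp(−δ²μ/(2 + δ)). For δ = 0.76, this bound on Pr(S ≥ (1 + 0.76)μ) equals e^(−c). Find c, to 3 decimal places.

c = δ²μ/(2 + δ) = 0.76²·123.55/(2 + 0.76) = 25.8560.

25.856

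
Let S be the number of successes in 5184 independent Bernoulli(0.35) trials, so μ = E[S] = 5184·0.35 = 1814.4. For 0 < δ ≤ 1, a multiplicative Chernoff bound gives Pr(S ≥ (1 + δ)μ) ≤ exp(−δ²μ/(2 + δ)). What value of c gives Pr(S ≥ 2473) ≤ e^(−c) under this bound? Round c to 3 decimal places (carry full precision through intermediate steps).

Write 2473 = (1 + δ)μ, so δ = 2473/1814.4 − 1 = 0.362985…
Then the exponent is δ²μ/(2 + δ) = (2473 − μ)² / (μ·(2 + δ)) = 101.169464.

101.169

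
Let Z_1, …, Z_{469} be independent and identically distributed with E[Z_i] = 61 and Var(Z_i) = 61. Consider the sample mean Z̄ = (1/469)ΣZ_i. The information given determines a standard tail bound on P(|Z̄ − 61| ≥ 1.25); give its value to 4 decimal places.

0.0832

With mean and variance of each term known, Chebyshev's inequality bounds the deviation of the sum (or sample mean).
Var(Z̄) = Var(Z_i)/n = 61/469 = 0.13006.
Chebyshev: P(|Z̄ − 61| ≥ 1.25) ≤ Var(Z̄)/(1.25)² = 61/(469·1.25²) = 0.0832.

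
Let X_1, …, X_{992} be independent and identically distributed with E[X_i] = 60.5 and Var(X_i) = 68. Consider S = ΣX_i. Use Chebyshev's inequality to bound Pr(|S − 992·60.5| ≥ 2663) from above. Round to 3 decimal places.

0.010

Var(S) = n·Var(X_i) = 992·68 = 67456.
Chebyshev: Pr(|S − 992·60.5| ≥ 2663) ≤ Var(S)/2663² = 67456/7091569 = 0.0095.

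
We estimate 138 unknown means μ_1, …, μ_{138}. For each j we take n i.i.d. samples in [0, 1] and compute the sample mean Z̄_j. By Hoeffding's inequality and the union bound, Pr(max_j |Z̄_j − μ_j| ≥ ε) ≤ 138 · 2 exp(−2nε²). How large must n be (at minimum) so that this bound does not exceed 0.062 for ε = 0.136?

228

Need 2·138·exp(−2nε²) ≤ 0.062, i.e. exp(−2nε²) ≤ 0.062/276.
So 2nε² ≥ ln(276/0.062) = 8.401022.
Hence n ≥ 8.401022/(2·0.136²) = 227.104.
The smallest integer n is 228.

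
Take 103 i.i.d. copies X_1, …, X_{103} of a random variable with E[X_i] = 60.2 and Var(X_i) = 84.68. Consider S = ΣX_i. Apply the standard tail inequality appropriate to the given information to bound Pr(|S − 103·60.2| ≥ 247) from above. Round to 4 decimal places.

0.1430

With mean and variance of each term known, Chebyshev's inequality bounds the deviation of the sum (or sample mean).
Var(S) = n·Var(X_i) = 103·84.68 = 8722.04.
Chebyshev: Pr(|S − 103·60.2| ≥ 247) ≤ Var(S)/247² = 8722.04/61009 = 0.1430.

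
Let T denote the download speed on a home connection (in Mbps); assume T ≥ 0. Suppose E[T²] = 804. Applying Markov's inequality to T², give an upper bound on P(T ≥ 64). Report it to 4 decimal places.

0.1963

Since T ≥ 0, the event {T ≥ 64} is the same as {T² ≥ 4096}.
Markov's inequality applied to T² gives P(T² ≥ 4096) ≤ E[T²]/4096 = 804/4096 = 0.1963.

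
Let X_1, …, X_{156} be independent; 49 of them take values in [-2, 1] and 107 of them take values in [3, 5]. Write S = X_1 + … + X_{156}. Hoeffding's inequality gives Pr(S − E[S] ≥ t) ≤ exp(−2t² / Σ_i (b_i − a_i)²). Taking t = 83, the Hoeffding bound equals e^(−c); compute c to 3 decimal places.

15.855

Σ(b_i − a_i)² = 49·3² + 107·2² = 869.
c = 2t² / 869 = 2·83² / 869 = 15.8550.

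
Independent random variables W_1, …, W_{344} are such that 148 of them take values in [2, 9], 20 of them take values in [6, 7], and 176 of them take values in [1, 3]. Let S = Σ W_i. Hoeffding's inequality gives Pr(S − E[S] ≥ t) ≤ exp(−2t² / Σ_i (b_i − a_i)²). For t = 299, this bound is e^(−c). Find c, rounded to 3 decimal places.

22.418

Σ(b_i − a_i)² = 148·7² + 20·1² + 176·2² = 7976.
c = 2t² / 7976 = 2·299² / 7976 = 22.4175.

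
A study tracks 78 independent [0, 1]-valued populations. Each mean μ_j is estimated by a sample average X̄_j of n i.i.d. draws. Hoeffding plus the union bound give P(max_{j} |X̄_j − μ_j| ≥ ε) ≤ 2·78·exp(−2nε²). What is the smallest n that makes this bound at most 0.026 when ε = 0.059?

1250

Need 2·78·exp(−2nε²) ≤ 0.026, i.e. exp(−2nε²) ≤ 0.026/156.
So 2nε² ≥ ln(156/0.026) = 8.699515.
Hence n ≥ 8.699515/(2·0.059²) = 1249.571.
The smallest integer n is 1250.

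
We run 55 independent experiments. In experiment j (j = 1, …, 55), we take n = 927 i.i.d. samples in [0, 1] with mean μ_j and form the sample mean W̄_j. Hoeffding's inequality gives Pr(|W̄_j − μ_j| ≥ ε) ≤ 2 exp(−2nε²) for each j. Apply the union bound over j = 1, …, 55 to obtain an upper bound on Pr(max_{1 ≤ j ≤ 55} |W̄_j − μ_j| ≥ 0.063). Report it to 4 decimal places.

Per-experiment Hoeffding bound: 2·exp(−2·927·0.063²) = 2·exp(−7.35853) = 0.0012743.
Union bound over 55 events: 55·0.0012743 = 0.07009.

0.0701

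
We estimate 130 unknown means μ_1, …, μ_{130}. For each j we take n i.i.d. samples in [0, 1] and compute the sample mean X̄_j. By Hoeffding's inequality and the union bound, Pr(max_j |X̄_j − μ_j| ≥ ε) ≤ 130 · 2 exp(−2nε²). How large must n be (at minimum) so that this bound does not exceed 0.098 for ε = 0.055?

Need 2·130·exp(−2nε²) ≤ 0.098, i.e. exp(−2nε²) ≤ 0.098/260.
So 2nε² ≥ ln(260/0.098) = 7.883469.
Hence n ≥ 7.883469/(2·0.055²) = 1303.053.
The smallest integer n is 1304.

1304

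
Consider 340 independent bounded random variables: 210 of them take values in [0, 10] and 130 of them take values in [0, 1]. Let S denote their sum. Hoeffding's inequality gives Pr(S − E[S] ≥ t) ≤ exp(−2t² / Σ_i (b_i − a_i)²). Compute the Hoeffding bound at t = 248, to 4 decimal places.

0.0030

Σ(b_i − a_i)² = 210·10² + 130·1² = 21130.
Exponent = 2·248² / 21130 = 5.82149.
Bound = exp(−5.82149) = 0.00296.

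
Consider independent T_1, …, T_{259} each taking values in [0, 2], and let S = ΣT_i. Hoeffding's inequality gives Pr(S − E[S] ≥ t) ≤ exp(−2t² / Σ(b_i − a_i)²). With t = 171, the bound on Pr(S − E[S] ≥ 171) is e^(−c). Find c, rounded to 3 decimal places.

56.450

Σ(b_i − a_i)² = 259·(2)² = 1036.
c = 2t²/1036 = 2·171²/1036 = 56.4498.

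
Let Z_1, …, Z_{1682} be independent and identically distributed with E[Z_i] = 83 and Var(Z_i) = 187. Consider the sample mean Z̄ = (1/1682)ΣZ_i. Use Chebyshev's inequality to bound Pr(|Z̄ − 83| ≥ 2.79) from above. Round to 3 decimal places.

0.014

Var(Z̄) = Var(Z_i)/n = 187/1682 = 0.11118.
Chebyshev: Pr(|Z̄ − 83| ≥ 2.79) ≤ Var(Z̄)/(2.79)² = 187/(1682·2.79²) = 0.0143.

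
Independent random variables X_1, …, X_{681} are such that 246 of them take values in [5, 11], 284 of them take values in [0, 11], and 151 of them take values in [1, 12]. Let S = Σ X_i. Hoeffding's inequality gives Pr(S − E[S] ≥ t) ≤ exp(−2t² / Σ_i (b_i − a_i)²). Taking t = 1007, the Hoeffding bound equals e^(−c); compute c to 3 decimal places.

Σ(b_i − a_i)² = 246·6² + 284·11² + 151·11² = 61491.
c = 2t² / 61491 = 2·1007² / 61491 = 32.9820.

32.982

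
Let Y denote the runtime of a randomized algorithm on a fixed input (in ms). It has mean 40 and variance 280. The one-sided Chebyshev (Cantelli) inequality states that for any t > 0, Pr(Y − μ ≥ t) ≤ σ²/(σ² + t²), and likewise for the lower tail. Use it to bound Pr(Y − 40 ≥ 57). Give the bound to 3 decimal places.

Here σ² = 280 and t = 57, so σ² + t² = 3529.
Cantelli's bound: 280/3529 = 0.0793.

0.079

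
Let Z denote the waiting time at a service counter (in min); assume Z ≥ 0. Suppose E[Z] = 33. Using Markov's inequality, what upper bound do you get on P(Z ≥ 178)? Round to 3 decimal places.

0.185

Markov's inequality: for a non-negative random variable, P(Z ≥ a) ≤ E[Z]/a.
Here E[Z] = 33 and a = 178, so the bound is 33/178 = 0.1854.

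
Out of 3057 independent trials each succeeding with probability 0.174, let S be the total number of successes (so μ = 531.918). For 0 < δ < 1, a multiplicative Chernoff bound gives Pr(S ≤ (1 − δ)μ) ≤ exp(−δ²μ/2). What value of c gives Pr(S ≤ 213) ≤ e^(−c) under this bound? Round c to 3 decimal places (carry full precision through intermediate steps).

Write 213 = (1 − δ)μ, so δ = 1 − 213/531.918 = 0.5995623…
Then the exponent is δ²μ/2 = (μ − 213)²/(2μ) = 95.605611.

95.606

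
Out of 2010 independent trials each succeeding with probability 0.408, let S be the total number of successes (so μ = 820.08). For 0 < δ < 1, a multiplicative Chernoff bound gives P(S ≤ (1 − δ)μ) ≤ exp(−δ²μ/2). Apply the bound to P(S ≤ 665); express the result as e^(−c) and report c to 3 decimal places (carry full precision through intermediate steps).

14.663

Write 665 = (1 − δ)μ, so δ = 1 − 665/820.08 = 0.1891035…
Then the exponent is δ²μ/2 = (μ − 665)²/(2μ) = 14.663086.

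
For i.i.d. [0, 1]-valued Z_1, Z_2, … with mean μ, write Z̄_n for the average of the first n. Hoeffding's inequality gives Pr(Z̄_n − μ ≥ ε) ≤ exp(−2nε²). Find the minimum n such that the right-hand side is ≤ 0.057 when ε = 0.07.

Require exp(−2nε²) ≤ 0.057, i.e. 2nε² ≥ ln(1/0.057) = 2.864704.
So n ≥ 2.864704 / (2·0.07²) = 292.317.
The smallest integer n is 293.

293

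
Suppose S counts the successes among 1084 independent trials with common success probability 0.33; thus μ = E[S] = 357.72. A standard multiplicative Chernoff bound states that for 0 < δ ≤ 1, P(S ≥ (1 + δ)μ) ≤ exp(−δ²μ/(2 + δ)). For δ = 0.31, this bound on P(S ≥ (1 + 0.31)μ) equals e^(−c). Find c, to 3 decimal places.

14.882

c = δ²μ/(2 + δ) = 0.31²·357.72/(2 + 0.31) = 14.8818.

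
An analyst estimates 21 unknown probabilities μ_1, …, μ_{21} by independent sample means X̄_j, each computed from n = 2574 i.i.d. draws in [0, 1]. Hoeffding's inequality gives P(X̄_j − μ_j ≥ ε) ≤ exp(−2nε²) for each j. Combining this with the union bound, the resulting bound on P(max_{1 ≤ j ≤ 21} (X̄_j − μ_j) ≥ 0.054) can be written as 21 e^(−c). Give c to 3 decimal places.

Union bound over the 21 events: P(max_{1 ≤ j ≤ 21} (X̄_j − μ_j) ≥ 0.054) ≤ 21·exp(−2nε²) = 21 exp(−2·2574·0.054²).
So c = 2·2574·0.054² = 15.0116.

15.012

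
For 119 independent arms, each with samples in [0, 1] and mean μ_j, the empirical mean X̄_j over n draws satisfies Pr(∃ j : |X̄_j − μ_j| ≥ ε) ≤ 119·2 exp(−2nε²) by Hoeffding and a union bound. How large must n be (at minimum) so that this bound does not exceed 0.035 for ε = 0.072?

852

Need 2·119·exp(−2nε²) ≤ 0.035, i.e. exp(−2nε²) ≤ 0.035/238.
So 2nε² ≥ ln(238/0.035) = 8.824678.
Hence n ≥ 8.824678/(2·0.072²) = 851.146.
The smallest integer n is 852.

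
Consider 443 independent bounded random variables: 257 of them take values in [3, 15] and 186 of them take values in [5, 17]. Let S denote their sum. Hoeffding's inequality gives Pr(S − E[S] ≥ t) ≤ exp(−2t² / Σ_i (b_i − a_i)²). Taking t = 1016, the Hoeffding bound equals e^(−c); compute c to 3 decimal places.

32.363

Σ(b_i − a_i)² = 257·12² + 186·12² = 63792.
c = 2t² / 63792 = 2·1016² / 63792 = 32.3632.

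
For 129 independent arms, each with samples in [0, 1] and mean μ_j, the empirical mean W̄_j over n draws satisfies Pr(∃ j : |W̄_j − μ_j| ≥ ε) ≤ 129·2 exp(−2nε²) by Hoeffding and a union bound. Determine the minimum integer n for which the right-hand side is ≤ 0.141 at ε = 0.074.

686

Need 2·129·exp(−2nε²) ≤ 0.141, i.e. exp(−2nε²) ≤ 0.141/258.
So 2nε² ≥ ln(258/0.141) = 7.511955.
Hence n ≥ 7.511955/(2·0.074²) = 685.898.
The smallest integer n is 686.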